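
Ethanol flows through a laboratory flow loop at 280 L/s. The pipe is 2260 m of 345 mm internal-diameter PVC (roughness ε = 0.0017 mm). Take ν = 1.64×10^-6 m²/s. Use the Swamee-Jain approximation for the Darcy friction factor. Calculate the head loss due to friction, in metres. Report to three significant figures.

V = 4Q/(πD²) = 4·0.280/(π·0.345²) = 2.995 m/s
Re = VD/ν = 2.995·0.345/1.64×10^-6 = 6.30×10^5 → turbulent
ε/D = 0.0017/345 = 4.93×10^-6
Swamee-Jain: f = 0.01266
h_f = f(L/D)V²/(2g) = 0.01266·(2260/0.345)·2.995²/(2·9.81) = 37.91 m

h_f ≈ 37.9 m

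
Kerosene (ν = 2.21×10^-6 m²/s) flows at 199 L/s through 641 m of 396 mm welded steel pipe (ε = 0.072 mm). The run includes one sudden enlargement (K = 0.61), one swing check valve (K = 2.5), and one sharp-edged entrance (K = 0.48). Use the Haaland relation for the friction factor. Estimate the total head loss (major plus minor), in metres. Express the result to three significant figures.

H_L ≈ 3.92 m

V = 4Q/(πD²) = 1.616 m/s; V²/2g = 0.1331 m
Re = 2.90×10^5, ε/D = 1.82×10^-4 → f = 0.01598 (Haaland)
Major: h_f = f(L/D)·V²/2g = 0.01598·1619·0.1331 = 3.443 m
Minor: ΣK = 3.59; h_m = ΣK·V²/2g = 0.4777 m
Total H_L = 3.443 + 0.4777 = 3.920 m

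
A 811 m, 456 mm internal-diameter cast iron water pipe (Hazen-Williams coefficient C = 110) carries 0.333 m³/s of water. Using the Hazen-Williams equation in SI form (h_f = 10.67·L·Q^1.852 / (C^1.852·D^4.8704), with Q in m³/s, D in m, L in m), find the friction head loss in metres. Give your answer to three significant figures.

h_f ≈ 8.57 m

h_f = 10.67·811·0.333^1.852 / (110^1.852·0.456^4.8704) = 8.572 m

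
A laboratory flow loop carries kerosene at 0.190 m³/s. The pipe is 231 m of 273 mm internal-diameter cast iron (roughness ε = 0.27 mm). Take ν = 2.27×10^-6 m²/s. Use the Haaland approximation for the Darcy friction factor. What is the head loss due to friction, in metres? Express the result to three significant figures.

h_f ≈ 9.22 m

V = 4Q/(πD²) = 4·0.190/(π·0.273²) = 3.246 m/s
Re = VD/ν = 3.246·0.273/2.27×10^-6 = 3.90×10^5 → turbulent
ε/D = 0.27/273 = 9.89×10^-4
Haaland: f = 0.02029
h_f = f(L/D)V²/(2g) = 0.02029·(231/0.273)·3.246²/(2·9.81) = 9.219 m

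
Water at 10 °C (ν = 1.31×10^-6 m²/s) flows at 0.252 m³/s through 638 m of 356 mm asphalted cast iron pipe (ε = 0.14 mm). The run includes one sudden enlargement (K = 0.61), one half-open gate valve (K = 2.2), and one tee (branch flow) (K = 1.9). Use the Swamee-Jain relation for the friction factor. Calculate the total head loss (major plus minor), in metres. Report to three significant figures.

H_L ≈ 11.4 m

V = 4Q/(πD²) = 2.532 m/s; V²/2g = 0.3267 m
Re = 6.88×10^5, ε/D = 3.93×10^-4 → f = 0.01679 (Swamee-Jain)
Major: h_f = f(L/D)·V²/2g = 0.01679·1792·0.3267 = 9.827 m
Minor: ΣK = 4.71; h_m = ΣK·V²/2g = 1.539 m
Total H_L = 9.827 + 1.539 = 11.37 m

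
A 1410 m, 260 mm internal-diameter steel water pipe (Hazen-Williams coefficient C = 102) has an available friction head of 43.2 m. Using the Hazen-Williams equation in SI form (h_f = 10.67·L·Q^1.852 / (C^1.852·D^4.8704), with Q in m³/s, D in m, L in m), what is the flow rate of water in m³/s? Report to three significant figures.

Q ≈ 0.125 m³/s

Rearranging: Q = [h_f·C^1.852·D^4.8704 / (10.67·L)]^(1/1.852)
Q = [43.2·102^1.852·0.260^4.8704 / (10.67·1410)]^0.540 = 0.1252 m³/s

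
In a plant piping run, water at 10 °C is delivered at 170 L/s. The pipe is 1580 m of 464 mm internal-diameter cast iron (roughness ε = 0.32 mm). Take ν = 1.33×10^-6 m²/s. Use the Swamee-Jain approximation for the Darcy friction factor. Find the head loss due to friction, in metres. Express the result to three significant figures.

V = 4Q/(πD²) = 4·0.170/(π·0.464²) = 1.005 m/s
Re = VD/ν = 1.005·0.464/1.33×10^-6 = 3.51×10^5 → turbulent
ε/D = 0.32/464 = 6.90×10^-4
Swamee-Jain: f = 0.01918
h_f = f(L/D)V²/(2g) = 0.01918·(1580/0.464)·1.005²/(2·9.81) = 3.364 m

h_f ≈ 3.36 m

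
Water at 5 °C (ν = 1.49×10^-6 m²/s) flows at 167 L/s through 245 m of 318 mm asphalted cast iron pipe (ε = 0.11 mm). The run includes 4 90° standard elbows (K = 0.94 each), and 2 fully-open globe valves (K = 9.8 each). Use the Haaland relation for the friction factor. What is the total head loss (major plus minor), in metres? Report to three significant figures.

H_L ≈ 8.15 m

V = 4Q/(πD²) = 2.103 m/s; V²/2g = 0.2253 m
Re = 4.49×10^5, ε/D = 3.46×10^-4 → f = 0.01662 (Haaland)
Major: h_f = f(L/D)·V²/2g = 0.01662·770.4·0.2253 = 2.886 m
Minor: ΣK = 23.4; h_m = ΣK·V²/2g = 5.264 m
Total H_L = 2.886 + 5.264 = 8.150 m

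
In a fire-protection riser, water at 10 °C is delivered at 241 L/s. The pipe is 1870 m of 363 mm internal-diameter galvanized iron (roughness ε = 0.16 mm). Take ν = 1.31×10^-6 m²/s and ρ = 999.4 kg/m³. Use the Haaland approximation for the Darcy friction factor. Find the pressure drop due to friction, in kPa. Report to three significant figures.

V = 4Q/(πD²) = 4·0.241/(π·0.363²) = 2.329 m/s
Re = VD/ν = 2.329·0.363/1.31×10^-6 = 6.45×10^5 → turbulent
ε/D = 0.16/363 = 4.41×10^-4
Haaland: f = 0.01700
h_f = f(L/D)V²/(2g) = 0.01700·(1870/0.363)·2.329²/(2·9.81) = 24.20 m
Δp = ρg·h_f = 999.4·9.81·24.20 = 237.3 kPa

Δp ≈ 237 kPa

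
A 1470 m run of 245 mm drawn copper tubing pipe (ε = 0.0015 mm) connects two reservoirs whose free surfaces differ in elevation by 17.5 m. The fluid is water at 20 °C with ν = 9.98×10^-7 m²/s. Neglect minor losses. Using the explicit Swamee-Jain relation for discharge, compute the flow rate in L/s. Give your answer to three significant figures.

Swamee-Jain (Type II): Q = -0.965·√(gD⁵h_f/L)·ln[ε/(3.7D) + √(3.17ν²L/(gD³h_f))]
√(gD⁵h_f/L) = √(9.81·0.245⁵·17.5/1470) = 0.01015
ε/(3.7D) = 1.65×10^-6; √(3.17ν²L/(gD³h_f)) = 4.29×10^-5
Q = -0.965·0.01015·ln(4.453×10^-5) = 0.09817 m³/s
Check: V = 2.08 m/s, Re = 5.11×10^5, f = 0.01314, h_f = 17.4 m ≈ 17.5 m ✓

Q ≈ 98.2 L/s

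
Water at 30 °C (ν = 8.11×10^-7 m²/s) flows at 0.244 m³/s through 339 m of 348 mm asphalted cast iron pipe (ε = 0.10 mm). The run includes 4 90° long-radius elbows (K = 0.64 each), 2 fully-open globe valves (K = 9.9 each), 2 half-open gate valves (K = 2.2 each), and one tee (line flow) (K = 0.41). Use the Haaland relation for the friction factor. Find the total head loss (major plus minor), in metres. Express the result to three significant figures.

H_L ≈ 14.2 m

V = 4Q/(πD²) = 2.565 m/s; V²/2g = 0.3354 m
Re = 1.10×10^6, ε/D = 2.87×10^-4 → f = 0.01543 (Haaland)
Major: h_f = f(L/D)·V²/2g = 0.01543·974.1·0.3354 = 5.042 m
Minor: ΣK = 27.2; h_m = ΣK·V²/2g = 9.113 m
Total H_L = 5.042 + 9.113 = 14.15 m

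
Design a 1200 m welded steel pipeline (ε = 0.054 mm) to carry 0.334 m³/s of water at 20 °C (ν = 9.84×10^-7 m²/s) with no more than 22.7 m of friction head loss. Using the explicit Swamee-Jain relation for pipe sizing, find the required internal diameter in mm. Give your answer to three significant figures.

D ≈ 373 mm

Swamee-Jain (Type III): D = 0.66·[ε^1.25·(LQ²/(gh_f))^4.75 + ν·Q^9.4·(L/(gh_f))^5.2]^0.04
LQ²/(gh_f) = 0.6011; L/(gh_f) = 5.389
Term 1 = ε^1.25·(…)^4.75 = 4.13×10^-7; Term 2 = ν·Q^9.4·(…)^5.2 = 2.09×10^-7
D = 0.66·(4.13×10^-7 + 2.09×10^-7)^0.04 = 0.3726 m = 373 mm
Check: V = 3.06 m/s, Re = 1.16×10^6, f = 0.01399, h_f = 21.5 m ≈ 22.7 m ✓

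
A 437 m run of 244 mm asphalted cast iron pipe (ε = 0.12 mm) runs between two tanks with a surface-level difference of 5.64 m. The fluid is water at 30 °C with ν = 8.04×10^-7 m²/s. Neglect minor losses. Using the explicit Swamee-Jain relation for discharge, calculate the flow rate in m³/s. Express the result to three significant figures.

Q ≈ 0.0879 m³/s

Swamee-Jain (Type II): Q = -0.965·√(gD⁵h_f/L)·ln[ε/(3.7D) + √(3.17ν²L/(gD³h_f))]
√(gD⁵h_f/L) = √(9.81·0.244⁵·5.64/437) = 0.01046
ε/(3.7D) = 1.33×10^-4; √(3.17ν²L/(gD³h_f)) = 3.34×10^-5
Q = -0.965·0.01046·ln(1.663×10^-4) = 0.08787 m³/s
Check: V = 1.88 m/s, Re = 5.70×10^5, f = 0.01761, h_f = 5.68 m ≈ 5.64 m ✓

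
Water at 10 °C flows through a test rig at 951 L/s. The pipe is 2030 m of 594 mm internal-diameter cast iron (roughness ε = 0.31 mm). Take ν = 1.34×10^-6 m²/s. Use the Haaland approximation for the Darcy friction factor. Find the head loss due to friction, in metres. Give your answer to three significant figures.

h_f ≈ 35.2 m

V = 4Q/(πD²) = 4·0.951/(π·0.594²) = 3.432 m/s
Re = VD/ν = 3.432·0.594/1.34×10^-6 = 1.52×10^6 → turbulent
ε/D = 0.31/594 = 5.22×10^-4
Haaland: f = 0.01718
h_f = f(L/D)V²/(2g) = 0.01718·(2030/0.594)·3.432²/(2·9.81) = 35.24 m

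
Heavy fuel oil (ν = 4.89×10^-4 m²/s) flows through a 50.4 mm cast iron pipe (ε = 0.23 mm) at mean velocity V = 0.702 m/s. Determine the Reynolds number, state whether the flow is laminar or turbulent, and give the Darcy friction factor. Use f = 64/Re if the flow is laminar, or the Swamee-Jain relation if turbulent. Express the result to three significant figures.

Re ≈ 72.4; laminar; f = 64/Re ≈ 0.885

Re = VD/ν = 0.7020·0.0504/4.89×10^-4 = 72.4
Re < 2300 → laminar → f = 64/Re = 0.8845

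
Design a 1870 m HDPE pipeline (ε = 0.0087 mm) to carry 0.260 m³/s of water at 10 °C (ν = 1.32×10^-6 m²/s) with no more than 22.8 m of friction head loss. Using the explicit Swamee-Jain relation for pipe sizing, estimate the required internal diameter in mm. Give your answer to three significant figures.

Swamee-Jain (Type III): D = 0.66·[ε^1.25·(LQ²/(gh_f))^4.75 + ν·Q^9.4·(L/(gh_f))^5.2]^0.04
LQ²/(gh_f) = 0.5652; L/(gh_f) = 8.361
Term 1 = ε^1.25·(…)^4.75 = 3.14×10^-8; Term 2 = ν·Q^9.4·(…)^5.2 = 2.61×10^-7
D = 0.66·(3.14×10^-8 + 2.61×10^-7)^0.04 = 0.3616 m = 362 mm
Check: V = 2.53 m/s, Re = 6.94×10^5, f = 0.01281, h_f = 21.7 m ≈ 22.8 m ✓

D ≈ 362 mm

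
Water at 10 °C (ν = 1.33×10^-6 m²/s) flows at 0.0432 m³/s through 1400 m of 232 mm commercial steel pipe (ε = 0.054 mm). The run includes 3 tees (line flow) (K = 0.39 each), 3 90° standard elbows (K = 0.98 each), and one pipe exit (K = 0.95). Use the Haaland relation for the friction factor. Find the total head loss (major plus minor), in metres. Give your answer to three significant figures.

V = 4Q/(πD²) = 1.022 m/s; V²/2g = 0.05323 m
Re = 1.78×10^5, ε/D = 2.33×10^-4 → f = 0.01734 (Haaland)
Major: h_f = f(L/D)·V²/2g = 0.01734·6034·0.05323 = 5.570 m
Minor: ΣK = 5.06; h_m = ΣK·V²/2g = 0.2693 m
Total H_L = 5.570 + 0.2693 = 5.839 m

H_L ≈ 5.84 m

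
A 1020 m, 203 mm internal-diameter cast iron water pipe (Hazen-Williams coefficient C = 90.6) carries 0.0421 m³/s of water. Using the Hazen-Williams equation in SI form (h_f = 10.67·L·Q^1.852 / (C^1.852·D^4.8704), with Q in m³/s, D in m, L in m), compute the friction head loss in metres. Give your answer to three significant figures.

h_f ≈ 17.3 m

h_f = 10.67·1020·0.0421^1.852 / (90.6^1.852·0.203^4.8704) = 17.26 m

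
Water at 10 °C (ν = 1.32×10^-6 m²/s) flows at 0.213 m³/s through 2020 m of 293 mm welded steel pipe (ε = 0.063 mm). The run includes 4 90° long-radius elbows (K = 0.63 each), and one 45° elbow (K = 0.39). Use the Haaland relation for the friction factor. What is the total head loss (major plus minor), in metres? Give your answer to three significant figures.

H_L ≈ 54.3 m

V = 4Q/(πD²) = 3.159 m/s; V²/2g = 0.5086 m
Re = 7.01×10^5, ε/D = 2.15×10^-4 → f = 0.01506 (Haaland)
Major: h_f = f(L/D)·V²/2g = 0.01506·6894·0.5086 = 52.81 m
Minor: ΣK = 2.91; h_m = ΣK·V²/2g = 1.480 m
Total H_L = 52.81 + 1.480 = 54.29 m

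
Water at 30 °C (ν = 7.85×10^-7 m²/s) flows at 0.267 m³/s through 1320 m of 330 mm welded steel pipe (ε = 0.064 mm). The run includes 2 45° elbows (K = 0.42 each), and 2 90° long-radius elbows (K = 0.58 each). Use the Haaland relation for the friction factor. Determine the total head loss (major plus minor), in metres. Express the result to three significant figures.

H_L ≈ 29.5 m

V = 4Q/(πD²) = 3.122 m/s; V²/2g = 0.4967 m
Re = 1.31×10^6, ε/D = 1.94×10^-4 → f = 0.01434 (Haaland)
Major: h_f = f(L/D)·V²/2g = 0.01434·4000·0.4967 = 28.50 m
Minor: ΣK = 2.00; h_m = ΣK·V²/2g = 0.9934 m
Total H_L = 28.50 + 0.9934 = 29.49 m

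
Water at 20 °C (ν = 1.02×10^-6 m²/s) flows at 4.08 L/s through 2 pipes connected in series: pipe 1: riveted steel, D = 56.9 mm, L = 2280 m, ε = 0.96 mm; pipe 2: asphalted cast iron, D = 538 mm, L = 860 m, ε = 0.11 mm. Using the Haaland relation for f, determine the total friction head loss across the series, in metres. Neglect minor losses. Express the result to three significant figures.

H ≈ 243 m

Pipe 1: V = 1.605 m/s, Re = 8.95×10^4, ε/D = 0.0169, f = 0.04617, h_1 = f(L/D)V²/2g = 242.8 m
Pipe 2: V = 0.01795 m/s, Re = 9470, ε/D = 2.04×10^-4, f = 0.03158, h_2 = f(L/D)V²/2g = 8.288×10^-4 m
Series → Q common, losses add: H = Σh = 242.8 m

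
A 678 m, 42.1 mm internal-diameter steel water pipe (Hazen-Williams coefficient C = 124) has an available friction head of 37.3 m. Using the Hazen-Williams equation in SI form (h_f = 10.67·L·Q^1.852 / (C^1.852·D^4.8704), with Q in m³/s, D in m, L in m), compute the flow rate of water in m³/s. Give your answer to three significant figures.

Q ≈ 0.00174 m³/s

Rearranging: Q = [h_f·C^1.852·D^4.8704 / (10.67·L)]^(1/1.852)
Q = [37.3·124^1.852·0.0421^4.8704 / (10.67·678)]^0.540 = 0.001739 m³/s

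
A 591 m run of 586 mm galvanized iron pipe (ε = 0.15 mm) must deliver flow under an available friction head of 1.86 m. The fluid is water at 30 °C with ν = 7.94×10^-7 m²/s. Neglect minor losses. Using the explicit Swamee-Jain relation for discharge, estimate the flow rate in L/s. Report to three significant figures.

Q ≈ 417 L/s

Swamee-Jain (Type II): Q = -0.965·√(gD⁵h_f/L)·ln[ε/(3.7D) + √(3.17ν²L/(gD³h_f))]
√(gD⁵h_f/L) = √(9.81·0.586⁵·1.86/591) = 0.04619
ε/(3.7D) = 6.92×10^-5; √(3.17ν²L/(gD³h_f)) = 1.79×10^-5
Q = -0.965·0.04619·ln(8.712×10^-5) = 0.4167 m³/s
Check: V = 1.54 m/s, Re = 1.14×10^6, f = 0.01525, h_f = 1.87 m ≈ 1.86 m ✓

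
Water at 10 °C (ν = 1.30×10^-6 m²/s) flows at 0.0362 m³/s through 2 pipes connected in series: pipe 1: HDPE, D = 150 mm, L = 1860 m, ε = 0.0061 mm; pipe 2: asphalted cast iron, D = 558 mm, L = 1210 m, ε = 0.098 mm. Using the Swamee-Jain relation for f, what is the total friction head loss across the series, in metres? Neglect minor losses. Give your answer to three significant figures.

Pipe 1: V = 2.049 m/s, Re = 2.36×10^5, ε/D = 4.07×10^-5, f = 0.01544, h_1 = f(L/D)V²/2g = 40.95 m
Pipe 2: V = 0.1480 m/s, Re = 6.35×10^4, ε/D = 1.76×10^-4, f = 0.02048, h_2 = f(L/D)V²/2g = 0.04959 m
Series → Q common, losses add: H = Σh = 41.00 m

H ≈ 41.0 m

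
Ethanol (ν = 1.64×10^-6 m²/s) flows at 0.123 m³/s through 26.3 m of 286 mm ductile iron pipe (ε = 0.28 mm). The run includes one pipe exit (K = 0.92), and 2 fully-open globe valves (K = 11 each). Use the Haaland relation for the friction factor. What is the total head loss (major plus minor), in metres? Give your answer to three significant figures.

V = 4Q/(πD²) = 1.915 m/s; V²/2g = 0.1868 m
Re = 3.34×10^5, ε/D = 9.79×10^-4 → f = 0.02035 (Haaland)
Major: h_f = f(L/D)·V²/2g = 0.02035·91.96·0.1868 = 0.3497 m
Minor: ΣK = 22.9; h_m = ΣK·V²/2g = 4.282 m
Total H_L = 0.3497 + 4.282 = 4.632 m

H_L ≈ 4.63 m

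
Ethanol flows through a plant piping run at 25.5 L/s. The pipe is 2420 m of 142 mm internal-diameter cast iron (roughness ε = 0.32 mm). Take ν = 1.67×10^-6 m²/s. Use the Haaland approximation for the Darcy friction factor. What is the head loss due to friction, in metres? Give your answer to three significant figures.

V = 4Q/(πD²) = 4·0.0255/(π·0.142²) = 1.610 m/s
Re = VD/ν = 1.610·0.142/1.67×10^-6 = 1.37×10^5 → turbulent
ε/D = 0.32/142 = 0.00225
Haaland: f = 0.02527
h_f = f(L/D)V²/(2g) = 0.02527·(2420/0.142)·1.610²/(2·9.81) = 56.91 m

h_f ≈ 56.9 m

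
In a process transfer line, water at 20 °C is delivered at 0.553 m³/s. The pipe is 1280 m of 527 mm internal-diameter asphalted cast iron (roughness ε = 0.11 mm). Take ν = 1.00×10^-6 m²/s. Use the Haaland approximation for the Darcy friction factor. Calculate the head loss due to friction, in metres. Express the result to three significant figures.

V = 4Q/(πD²) = 4·0.553/(π·0.527²) = 2.535 m/s
Re = VD/ν = 2.535·0.527/1.00×10^-6 = 1.34×10^6 → turbulent
ε/D = 0.11/527 = 2.09×10^-4
Haaland: f = 0.01451
h_f = f(L/D)V²/(2g) = 0.01451·(1280/0.527)·2.535²/(2·9.81) = 11.54 m

h_f ≈ 11.5 m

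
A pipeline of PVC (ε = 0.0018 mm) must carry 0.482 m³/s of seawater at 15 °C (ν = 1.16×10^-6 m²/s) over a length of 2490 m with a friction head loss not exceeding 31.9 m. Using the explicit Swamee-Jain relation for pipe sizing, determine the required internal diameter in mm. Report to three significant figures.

D ≈ 447 mm

Swamee-Jain (Type III): D = 0.66·[ε^1.25·(LQ²/(gh_f))^4.75 + ν·Q^9.4·(L/(gh_f))^5.2]^0.04
LQ²/(gh_f) = 1.849; L/(gh_f) = 7.957
Term 1 = ε^1.25·(…)^4.75 = 1.22×10^-6; Term 2 = ν·Q^9.4·(…)^5.2 = 5.87×10^-5
D = 0.66·(1.22×10^-6 + 5.87×10^-5)^0.04 = 0.4474 m = 447 mm
Check: V = 3.07 m/s, Re = 1.18×10^6, f = 0.01140, h_f = 30.4 m ≈ 31.9 m ✓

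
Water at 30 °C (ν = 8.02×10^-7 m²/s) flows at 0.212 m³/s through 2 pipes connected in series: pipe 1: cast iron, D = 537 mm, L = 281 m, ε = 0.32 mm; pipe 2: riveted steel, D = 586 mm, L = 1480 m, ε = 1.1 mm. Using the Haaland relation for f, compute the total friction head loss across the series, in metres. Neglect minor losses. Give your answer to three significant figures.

H ≈ 2.28 m

Pipe 1: V = 0.9360 m/s, Re = 6.27×10^5, ε/D = 5.96×10^-4, f = 0.01802, h_1 = f(L/D)V²/2g = 0.4210 m
Pipe 2: V = 0.7861 m/s, Re = 5.74×10^5, ε/D = 0.00188, f = 0.02337, h_2 = f(L/D)V²/2g = 1.859 m
Series → Q common, losses add: H = Σh = 2.280 m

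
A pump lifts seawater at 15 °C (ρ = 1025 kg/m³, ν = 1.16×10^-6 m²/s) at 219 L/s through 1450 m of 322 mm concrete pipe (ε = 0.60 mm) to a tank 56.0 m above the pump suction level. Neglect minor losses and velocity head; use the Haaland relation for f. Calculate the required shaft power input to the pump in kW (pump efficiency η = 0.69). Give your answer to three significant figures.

V = 4Q/(πD²) = 2.689 m/s; Re = 7.47×10^5; ε/D = 0.00186; f = 0.02326
h_f = f(L/D)V²/2g = 38.61 m
Total head H = z + h_f = 56.0 + 38.61 = 94.61 m
P_hyd = ρgQH = 1025·9.81·0.219·94.61 = 208.3 kW
P_shaft = P_hyd/η = 208.3/0.69 = 301.9 kW

P_shaft ≈ 302 kW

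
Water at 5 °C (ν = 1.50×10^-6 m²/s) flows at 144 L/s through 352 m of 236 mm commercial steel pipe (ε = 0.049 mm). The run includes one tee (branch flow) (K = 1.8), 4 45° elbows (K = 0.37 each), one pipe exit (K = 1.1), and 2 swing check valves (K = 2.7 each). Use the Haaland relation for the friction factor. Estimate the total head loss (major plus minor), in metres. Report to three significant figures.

V = 4Q/(πD²) = 3.292 m/s; V²/2g = 0.5523 m
Re = 5.18×10^5, ε/D = 2.08×10^-4 → f = 0.01532 (Haaland)
Major: h_f = f(L/D)·V²/2g = 0.01532·1492·0.5523 = 12.62 m
Minor: ΣK = 9.78; h_m = ΣK·V²/2g = 5.402 m
Total H_L = 12.62 + 5.402 = 18.02 m

H_L ≈ 18.0 m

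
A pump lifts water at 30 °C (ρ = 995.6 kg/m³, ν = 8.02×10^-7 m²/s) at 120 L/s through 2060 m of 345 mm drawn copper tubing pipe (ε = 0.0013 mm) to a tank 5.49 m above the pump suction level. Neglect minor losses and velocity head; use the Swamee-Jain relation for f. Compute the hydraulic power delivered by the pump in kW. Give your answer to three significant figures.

V = 4Q/(πD²) = 1.284 m/s; Re = 5.52×10^5; ε/D = 3.77×10^-6; f = 0.01293
h_f = f(L/D)V²/2g = 6.482 m
Total head H = z + h_f = 5.49 + 6.482 = 11.97 m
P_hyd = ρgQH = 995.6·9.81·0.120·11.97 = 14.03 kW

P_hyd ≈ 14.0 kW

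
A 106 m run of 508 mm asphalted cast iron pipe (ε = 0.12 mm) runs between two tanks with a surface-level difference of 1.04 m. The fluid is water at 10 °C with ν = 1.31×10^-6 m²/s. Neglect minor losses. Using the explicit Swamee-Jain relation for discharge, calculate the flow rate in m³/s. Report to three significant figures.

Swamee-Jain (Type II): Q = -0.965·√(gD⁵h_f/L)·ln[ε/(3.7D) + √(3.17ν²L/(gD³h_f))]
√(gD⁵h_f/L) = √(9.81·0.508⁵·1.04/106) = 0.05706
ε/(3.7D) = 6.38×10^-5; √(3.17ν²L/(gD³h_f)) = 2.08×10^-5
Q = -0.965·0.05706·ln(8.461×10^-5) = 0.5164 m³/s
Check: V = 2.55 m/s, Re = 9.88×10^5, f = 0.01516, h_f = 1.05 m ≈ 1.04 m ✓

Q ≈ 0.516 m³/s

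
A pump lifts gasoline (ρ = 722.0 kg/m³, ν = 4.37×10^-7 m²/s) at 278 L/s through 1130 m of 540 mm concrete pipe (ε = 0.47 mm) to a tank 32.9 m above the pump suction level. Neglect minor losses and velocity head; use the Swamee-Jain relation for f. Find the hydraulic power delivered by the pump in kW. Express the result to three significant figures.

P_hyd ≈ 70.7 kW

V = 4Q/(πD²) = 1.214 m/s; Re = 1.50×10^6; ε/D = 8.70×10^-4; f = 0.01929
h_f = f(L/D)V²/2g = 3.031 m
Total head H = z + h_f = 32.9 + 3.031 = 35.93 m
P_hyd = ρgQH = 722.0·9.81·0.278·35.93 = 70.75 kW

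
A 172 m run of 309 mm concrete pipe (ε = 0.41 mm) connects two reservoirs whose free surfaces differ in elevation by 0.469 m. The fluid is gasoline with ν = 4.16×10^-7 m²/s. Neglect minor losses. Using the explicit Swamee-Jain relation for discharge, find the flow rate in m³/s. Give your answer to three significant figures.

Q ≈ 0.0659 m³/s

Swamee-Jain (Type II): Q = -0.965·√(gD⁵h_f/L)·ln[ε/(3.7D) + √(3.17ν²L/(gD³h_f))]
√(gD⁵h_f/L) = √(9.81·0.309⁵·0.469/172) = 0.008681
ε/(3.7D) = 3.59×10^-4; √(3.17ν²L/(gD³h_f)) = 2.64×10^-5
Q = -0.965·0.008681·ln(3.850×10^-4) = 0.06586 m³/s
Check: V = 0.878 m/s, Re = 6.52×10^5, f = 0.02154, h_f = 0.471 m ≈ 0.469 m ✓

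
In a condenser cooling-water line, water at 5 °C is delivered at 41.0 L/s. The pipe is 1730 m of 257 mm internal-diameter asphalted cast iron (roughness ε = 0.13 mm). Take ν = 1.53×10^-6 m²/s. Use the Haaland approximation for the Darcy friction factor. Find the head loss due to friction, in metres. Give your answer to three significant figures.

V = 4Q/(πD²) = 4·0.0410/(π·0.257²) = 0.7904 m/s
Re = VD/ν = 0.7904·0.257/1.53×10^-6 = 1.33×10^5 → turbulent
ε/D = 0.13/257 = 5.06×10^-4
Haaland: f = 0.01943
h_f = f(L/D)V²/(2g) = 0.01943·(1730/0.257)·0.7904²/(2·9.81) = 4.164 m

h_f ≈ 4.16 m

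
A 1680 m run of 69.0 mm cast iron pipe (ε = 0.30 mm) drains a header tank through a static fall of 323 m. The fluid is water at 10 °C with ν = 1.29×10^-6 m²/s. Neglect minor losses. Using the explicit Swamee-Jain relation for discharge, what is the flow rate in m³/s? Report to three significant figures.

Swamee-Jain (Type II): Q = -0.965·√(gD⁵h_f/L)·ln[ε/(3.7D) + √(3.17ν²L/(gD³h_f))]
√(gD⁵h_f/L) = √(9.81·0.0690⁵·323/1680) = 0.001718
ε/(3.7D) = 0.00118; √(3.17ν²L/(gD³h_f)) = 9.23×10^-5
Q = -0.965·0.001718·ln(0.001267) = 0.01106 m³/s
Check: V = 2.96 m/s, Re = 1.58×10^5, f = 0.02998, h_f = 325 m ≈ 323 m ✓

Q ≈ 0.0111 m³/s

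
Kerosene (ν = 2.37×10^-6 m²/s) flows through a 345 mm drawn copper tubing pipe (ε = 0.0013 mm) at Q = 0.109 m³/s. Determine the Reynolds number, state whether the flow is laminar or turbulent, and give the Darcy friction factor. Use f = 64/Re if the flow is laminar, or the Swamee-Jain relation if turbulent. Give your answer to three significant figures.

V = 4Q/(πD²) = 1.166 m/s
Re = VD/ν = 1.166·0.345/2.37×10^-6 = 1.70×10^5
Re > 4000 → turbulent; ε/D = 3.77×10^-6
Swamee-Jain: f = 0.01607

Re ≈ 1.70×10^5; turbulent; f ≈ 0.0161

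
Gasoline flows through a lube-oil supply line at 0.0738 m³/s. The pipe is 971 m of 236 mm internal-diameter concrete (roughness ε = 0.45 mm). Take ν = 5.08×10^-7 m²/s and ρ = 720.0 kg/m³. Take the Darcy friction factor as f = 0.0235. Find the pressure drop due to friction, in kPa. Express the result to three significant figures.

V = 4Q/(πD²) = 4·0.0738/(π·0.236²) = 1.687 m/s
h_f = f(L/D)V²/(2g) = 0.02350·(971/0.236)·1.687²/(2·9.81) = 14.03 m
Δp = ρg·h_f = 720.0·9.81·14.03 = 99.07 kPa

Δp ≈ 99.1 kPa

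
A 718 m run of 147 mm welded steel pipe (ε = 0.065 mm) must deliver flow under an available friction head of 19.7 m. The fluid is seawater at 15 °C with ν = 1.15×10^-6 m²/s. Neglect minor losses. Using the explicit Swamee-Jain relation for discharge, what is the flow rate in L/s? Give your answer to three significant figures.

Q ≈ 35.6 L/s

Swamee-Jain (Type II): Q = -0.965·√(gD⁵h_f/L)·ln[ε/(3.7D) + √(3.17ν²L/(gD³h_f))]
√(gD⁵h_f/L) = √(9.81·0.147⁵·19.7/718) = 0.004298
ε/(3.7D) = 1.20×10^-4; √(3.17ν²L/(gD³h_f)) = 7.00×10^-5
Q = -0.965·0.004298·ln(1.895×10^-4) = 0.03555 m³/s
Check: V = 2.09 m/s, Re = 2.68×10^5, f = 0.01815, h_f = 19.8 m ≈ 19.7 m ✓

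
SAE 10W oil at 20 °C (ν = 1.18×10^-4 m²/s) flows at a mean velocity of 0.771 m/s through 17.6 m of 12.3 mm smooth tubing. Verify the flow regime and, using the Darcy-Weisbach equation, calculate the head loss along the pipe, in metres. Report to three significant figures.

Re = VD/ν = 0.771·0.01230/1.18×10^-4 = 80.4 → laminar (Re < 2300)
f = 64/Re = 0.7963
h_f = f(L/D)V²/(2g) = 0.7963·(17.6/0.01230)·0.771²/(2·9.81) = 34.52 m

h_f ≈ 34.5 m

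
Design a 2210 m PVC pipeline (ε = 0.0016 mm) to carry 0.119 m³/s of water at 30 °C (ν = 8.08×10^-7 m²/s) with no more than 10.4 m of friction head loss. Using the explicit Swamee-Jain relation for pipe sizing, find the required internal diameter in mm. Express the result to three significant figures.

D ≈ 321 mm

Swamee-Jain (Type III): D = 0.66·[ε^1.25·(LQ²/(gh_f))^4.75 + ν·Q^9.4·(L/(gh_f))^5.2]^0.04
LQ²/(gh_f) = 0.3067; L/(gh_f) = 21.66
Term 1 = ε^1.25·(…)^4.75 = 2.08×10^-10; Term 2 = ν·Q^9.4·(…)^5.2 = 1.46×10^-8
D = 0.66·(2.08×10^-10 + 1.46×10^-8)^0.04 = 0.3209 m = 321 mm
Check: V = 1.47 m/s, Re = 5.84×10^5, f = 0.01282, h_f = 9.75 m ≈ 10.4 m ✓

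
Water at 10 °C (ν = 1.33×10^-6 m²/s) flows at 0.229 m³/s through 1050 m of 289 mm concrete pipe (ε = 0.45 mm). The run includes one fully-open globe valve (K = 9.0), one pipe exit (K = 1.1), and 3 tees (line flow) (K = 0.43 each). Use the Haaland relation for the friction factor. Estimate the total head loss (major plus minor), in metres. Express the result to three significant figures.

H_L ≈ 57.3 m

V = 4Q/(πD²) = 3.491 m/s; V²/2g = 0.6212 m
Re = 7.59×10^5, ε/D = 0.00156 → f = 0.02224 (Haaland)
Major: h_f = f(L/D)·V²/2g = 0.02224·3633·0.6212 = 50.18 m
Minor: ΣK = 11.4; h_m = ΣK·V²/2g = 7.075 m
Total H_L = 50.18 + 7.075 = 57.25 m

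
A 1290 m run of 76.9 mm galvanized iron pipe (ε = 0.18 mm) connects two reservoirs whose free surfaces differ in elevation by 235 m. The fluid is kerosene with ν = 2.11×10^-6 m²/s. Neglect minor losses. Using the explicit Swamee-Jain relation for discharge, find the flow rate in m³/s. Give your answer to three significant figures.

Swamee-Jain (Type II): Q = -0.965·√(gD⁵h_f/L)·ln[ε/(3.7D) + √(3.17ν²L/(gD³h_f))]
√(gD⁵h_f/L) = √(9.81·0.0769⁵·235/1290) = 0.002192
ε/(3.7D) = 6.33×10^-4; √(3.17ν²L/(gD³h_f)) = 1.32×10^-4
Q = -0.965·0.002192·ln(7.644×10^-4) = 0.01518 m³/s
Check: V = 3.27 m/s, Re = 1.19×10^5, f = 0.02595, h_f = 237 m ≈ 235 m ✓

Q ≈ 0.0152 m³/s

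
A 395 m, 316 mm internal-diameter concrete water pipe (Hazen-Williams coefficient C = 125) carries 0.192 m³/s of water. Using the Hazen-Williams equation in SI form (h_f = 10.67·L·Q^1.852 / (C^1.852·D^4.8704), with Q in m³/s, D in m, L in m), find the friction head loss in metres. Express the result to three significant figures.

h_f = 10.67·395·0.192^1.852 / (125^1.852·0.316^4.8704) = 7.091 m

h_f ≈ 7.09 m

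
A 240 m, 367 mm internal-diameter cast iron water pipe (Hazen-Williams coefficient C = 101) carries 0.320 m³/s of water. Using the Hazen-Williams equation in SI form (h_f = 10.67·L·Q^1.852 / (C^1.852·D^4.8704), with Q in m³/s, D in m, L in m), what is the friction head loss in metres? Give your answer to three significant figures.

h_f ≈ 7.95 m

h_f = 10.67·240·0.320^1.852 / (101^1.852·0.367^4.8704) = 7.946 m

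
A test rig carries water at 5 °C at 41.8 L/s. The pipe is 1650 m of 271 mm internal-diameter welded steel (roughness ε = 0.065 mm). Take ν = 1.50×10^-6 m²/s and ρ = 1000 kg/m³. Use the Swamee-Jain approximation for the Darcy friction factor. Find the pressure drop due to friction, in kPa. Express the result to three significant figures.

V = 4Q/(πD²) = 4·0.0418/(π·0.271²) = 0.7247 m/s
Re = VD/ν = 0.7247·0.271/1.50×10^-6 = 1.31×10^5 → turbulent
ε/D = 0.065/271 = 2.40×10^-4
Swamee-Jain: f = 0.01843
h_f = f(L/D)V²/(2g) = 0.01843·(1650/0.271)·0.7247²/(2·9.81) = 3.003 m
Δp = ρg·h_f = 1000·9.81·3.003 = 29.46 kPa

Δp ≈ 29.5 kPa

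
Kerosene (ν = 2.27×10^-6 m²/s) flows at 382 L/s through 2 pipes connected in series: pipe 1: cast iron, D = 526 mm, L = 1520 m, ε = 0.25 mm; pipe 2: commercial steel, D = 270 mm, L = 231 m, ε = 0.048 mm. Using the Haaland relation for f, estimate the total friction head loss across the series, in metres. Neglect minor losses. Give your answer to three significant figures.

Pipe 1: V = 1.758 m/s, Re = 4.07×10^5, ε/D = 4.75×10^-4, f = 0.01760, h_1 = f(L/D)V²/2g = 8.010 m
Pipe 2: V = 6.672 m/s, Re = 7.94×10^5, ε/D = 1.78×10^-4, f = 0.01455, h_2 = f(L/D)V²/2g = 28.24 m
Series → Q common, losses add: H = Σh = 36.25 m

H ≈ 36.3 m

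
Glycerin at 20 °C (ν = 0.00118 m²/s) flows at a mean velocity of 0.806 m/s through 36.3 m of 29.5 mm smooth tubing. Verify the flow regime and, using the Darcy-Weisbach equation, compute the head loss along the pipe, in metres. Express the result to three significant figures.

h_f ≈ 129 m

Re = VD/ν = 0.806·0.02950/0.00118 = 20.1 → laminar (Re < 2300)
f = 64/Re = 3.176
h_f = f(L/D)V²/(2g) = 3.176·(36.3/0.02950)·0.806²/(2·9.81) = 129.4 m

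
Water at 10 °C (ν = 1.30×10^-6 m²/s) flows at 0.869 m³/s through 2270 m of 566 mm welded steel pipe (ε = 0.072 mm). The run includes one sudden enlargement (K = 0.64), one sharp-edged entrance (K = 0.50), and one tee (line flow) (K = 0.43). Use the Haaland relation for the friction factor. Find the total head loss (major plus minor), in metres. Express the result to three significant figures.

H_L ≈ 33.6 m

V = 4Q/(πD²) = 3.454 m/s; V²/2g = 0.6080 m
Re = 1.50×10^6, ε/D = 1.27×10^-4 → f = 0.01337 (Haaland)
Major: h_f = f(L/D)·V²/2g = 0.01337·4011·0.6080 = 32.60 m
Minor: ΣK = 1.57; h_m = ΣK·V²/2g = 0.9545 m
Total H_L = 32.60 + 0.9545 = 33.56 m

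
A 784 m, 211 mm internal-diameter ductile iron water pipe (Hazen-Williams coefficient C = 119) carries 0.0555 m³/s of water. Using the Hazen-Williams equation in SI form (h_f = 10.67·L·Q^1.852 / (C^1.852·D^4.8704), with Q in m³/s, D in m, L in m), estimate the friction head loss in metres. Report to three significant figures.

h_f ≈ 11.1 m

h_f = 10.67·784·0.0555^1.852 / (119^1.852·0.211^4.8704) = 11.07 m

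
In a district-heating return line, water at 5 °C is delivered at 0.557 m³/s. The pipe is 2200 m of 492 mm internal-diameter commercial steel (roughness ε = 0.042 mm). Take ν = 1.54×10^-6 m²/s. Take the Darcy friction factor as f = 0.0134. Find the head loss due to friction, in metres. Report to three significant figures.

h_f ≈ 26.2 m

V = 4Q/(πD²) = 4·0.557/(π·0.492²) = 2.930 m/s
h_f = f(L/D)V²/(2g) = 0.01340·(2200/0.492)·2.930²/(2·9.81) = 26.21 m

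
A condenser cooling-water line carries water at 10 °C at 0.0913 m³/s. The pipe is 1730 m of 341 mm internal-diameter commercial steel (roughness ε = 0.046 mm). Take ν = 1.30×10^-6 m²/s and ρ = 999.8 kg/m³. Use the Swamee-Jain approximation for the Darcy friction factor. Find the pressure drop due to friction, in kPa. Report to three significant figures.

V = 4Q/(πD²) = 4·0.0913/(π·0.341²) = 0.9997 m/s
Re = VD/ν = 0.9997·0.341/1.30×10^-6 = 2.62×10^5 → turbulent
ε/D = 0.046/341 = 1.35×10^-4
Swamee-Jain: f = 0.01604
h_f = f(L/D)V²/(2g) = 0.01604·(1730/0.341)·0.9997²/(2·9.81) = 4.145 m
Δp = ρg·h_f = 999.8·9.81·4.145 = 40.65 kPa

Δp ≈ 40.7 kPa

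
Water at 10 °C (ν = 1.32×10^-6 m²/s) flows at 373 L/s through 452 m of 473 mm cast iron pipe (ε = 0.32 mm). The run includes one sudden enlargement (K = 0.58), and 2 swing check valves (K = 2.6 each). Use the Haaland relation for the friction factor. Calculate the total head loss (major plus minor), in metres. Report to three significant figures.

V = 4Q/(πD²) = 2.123 m/s; V²/2g = 0.2297 m
Re = 7.61×10^5, ε/D = 6.77×10^-4 → f = 0.01839 (Haaland)
Major: h_f = f(L/D)·V²/2g = 0.01839·955.6·0.2297 = 4.036 m
Minor: ΣK = 5.78; h_m = ΣK·V²/2g = 1.327 m
Total H_L = 4.036 + 1.327 = 5.363 m

H_L ≈ 5.36 m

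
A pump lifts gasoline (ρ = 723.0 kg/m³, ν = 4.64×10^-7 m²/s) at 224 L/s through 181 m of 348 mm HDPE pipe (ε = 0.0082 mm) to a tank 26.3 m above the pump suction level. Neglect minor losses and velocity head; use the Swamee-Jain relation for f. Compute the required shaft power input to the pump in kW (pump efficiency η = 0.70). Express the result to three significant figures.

V = 4Q/(πD²) = 2.355 m/s; Re = 1.77×10^6; ε/D = 2.36×10^-5; f = 0.01133
h_f = f(L/D)V²/2g = 1.666 m
Total head H = z + h_f = 26.3 + 1.666 = 27.97 m
P_hyd = ρgQH = 723.0·9.81·0.224·27.97 = 44.43 kW
P_shaft = P_hyd/η = 44.43/0.70 = 63.47 kW

P_shaft ≈ 63.5 kW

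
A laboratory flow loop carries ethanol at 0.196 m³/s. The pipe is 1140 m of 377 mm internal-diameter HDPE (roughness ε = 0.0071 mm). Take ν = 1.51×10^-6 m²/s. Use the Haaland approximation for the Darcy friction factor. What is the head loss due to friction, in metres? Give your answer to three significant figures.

V = 4Q/(πD²) = 4·0.196/(π·0.377²) = 1.756 m/s
Re = VD/ν = 1.756·0.377/1.51×10^-6 = 4.38×10^5 → turbulent
ε/D = 0.0071/377 = 1.88×10^-5
Haaland: f = 0.01358
h_f = f(L/D)V²/(2g) = 0.01358·(1140/0.377)·1.756²/(2·9.81) = 6.452 m

h_f ≈ 6.45 m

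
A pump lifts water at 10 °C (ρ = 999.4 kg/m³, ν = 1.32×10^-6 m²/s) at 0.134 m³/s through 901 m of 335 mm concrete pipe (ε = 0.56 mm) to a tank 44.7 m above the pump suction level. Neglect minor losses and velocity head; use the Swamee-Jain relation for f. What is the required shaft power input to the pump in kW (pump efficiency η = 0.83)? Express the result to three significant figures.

V = 4Q/(πD²) = 1.520 m/s; Re = 3.86×10^5; ε/D = 0.00167; f = 0.02301
h_f = f(L/D)V²/2g = 7.290 m
Total head H = z + h_f = 44.7 + 7.290 = 51.99 m
P_hyd = ρgQH = 999.4·9.81·0.134·51.99 = 68.30 kW
P_shaft = P_hyd/η = 68.30/0.83 = 82.29 kW

P_shaft ≈ 82.3 kW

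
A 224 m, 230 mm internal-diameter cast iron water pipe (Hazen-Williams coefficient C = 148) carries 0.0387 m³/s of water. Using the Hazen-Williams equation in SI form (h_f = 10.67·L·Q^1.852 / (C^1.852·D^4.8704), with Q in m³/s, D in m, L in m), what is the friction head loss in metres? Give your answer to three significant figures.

h_f = 10.67·224·0.0387^1.852 / (148^1.852·0.230^4.8704) = 0.7115 m

h_f ≈ 0.711 m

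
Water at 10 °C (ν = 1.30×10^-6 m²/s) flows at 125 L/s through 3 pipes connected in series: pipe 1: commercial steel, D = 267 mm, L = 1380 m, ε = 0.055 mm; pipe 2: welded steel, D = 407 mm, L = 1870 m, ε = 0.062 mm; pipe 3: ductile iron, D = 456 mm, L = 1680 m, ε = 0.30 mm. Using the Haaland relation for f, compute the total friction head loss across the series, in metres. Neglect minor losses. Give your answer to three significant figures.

Pipe 1: V = 2.233 m/s, Re = 4.59×10^5, ε/D = 2.06×10^-4, f = 0.01546, h_1 = f(L/D)V²/2g = 20.30 m
Pipe 2: V = 0.9608 m/s, Re = 3.01×10^5, ε/D = 1.52×10^-4, f = 0.01567, h_2 = f(L/D)V²/2g = 3.388 m
Pipe 3: V = 0.7654 m/s, Re = 2.68×10^5, ε/D = 6.58×10^-4, f = 0.01905, h_3 = f(L/D)V²/2g = 2.096 m
Series → Q common, losses add: H = Σh = 25.78 m

H ≈ 25.8 m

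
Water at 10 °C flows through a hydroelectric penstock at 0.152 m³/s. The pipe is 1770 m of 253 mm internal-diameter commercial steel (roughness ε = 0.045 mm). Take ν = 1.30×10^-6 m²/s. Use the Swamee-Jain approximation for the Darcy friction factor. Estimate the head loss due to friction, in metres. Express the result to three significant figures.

V = 4Q/(πD²) = 4·0.152/(π·0.253²) = 3.024 m/s
Re = VD/ν = 3.024·0.253/1.30×10^-6 = 5.88×10^5 → turbulent
ε/D = 0.045/253 = 1.78×10^-4
Swamee-Jain: f = 0.01508
h_f = f(L/D)V²/(2g) = 0.01508·(1770/0.253)·3.024²/(2·9.81) = 49.17 m

h_f ≈ 49.2 m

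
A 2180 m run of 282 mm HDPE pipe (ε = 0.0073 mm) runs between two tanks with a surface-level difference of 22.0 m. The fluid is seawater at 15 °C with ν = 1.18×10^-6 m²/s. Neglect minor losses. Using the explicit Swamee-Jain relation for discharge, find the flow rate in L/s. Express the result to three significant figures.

Q ≈ 127 L/s

Swamee-Jain (Type II): Q = -0.965·√(gD⁵h_f/L)·ln[ε/(3.7D) + √(3.17ν²L/(gD³h_f))]
√(gD⁵h_f/L) = √(9.81·0.282⁵·22.0/2180) = 0.01329
ε/(3.7D) = 7.00×10^-6; √(3.17ν²L/(gD³h_f)) = 4.46×10^-5
Q = -0.965·0.01329·ln(5.158×10^-5) = 0.1266 m³/s
Check: V = 2.03 m/s, Re = 4.84×10^5, f = 0.01356, h_f = 21.9 m ≈ 22.0 m ✓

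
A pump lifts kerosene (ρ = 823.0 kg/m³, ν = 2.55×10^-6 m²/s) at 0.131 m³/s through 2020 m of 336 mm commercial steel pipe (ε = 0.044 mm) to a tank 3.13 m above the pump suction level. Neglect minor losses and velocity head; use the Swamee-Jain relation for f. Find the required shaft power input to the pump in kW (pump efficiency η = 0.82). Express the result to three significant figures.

V = 4Q/(πD²) = 1.477 m/s; Re = 1.95×10^5; ε/D = 1.31×10^-4; f = 0.01670
h_f = f(L/D)V²/2g = 11.17 m
Total head H = z + h_f = 3.13 + 11.17 = 14.30 m
P_hyd = ρgQH = 823.0·9.81·0.131·14.30 = 15.12 kW
P_shaft = P_hyd/η = 15.12/0.82 = 18.44 kW

P_shaft ≈ 18.4 kW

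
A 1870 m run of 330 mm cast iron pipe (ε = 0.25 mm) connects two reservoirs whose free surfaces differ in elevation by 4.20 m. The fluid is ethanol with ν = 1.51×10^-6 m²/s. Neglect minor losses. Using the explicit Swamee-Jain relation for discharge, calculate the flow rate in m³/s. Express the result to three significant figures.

Q ≈ 0.0727 m³/s

Swamee-Jain (Type II): Q = -0.965·√(gD⁵h_f/L)·ln[ε/(3.7D) + √(3.17ν²L/(gD³h_f))]
√(gD⁵h_f/L) = √(9.81·0.330⁵·4.20/1870) = 0.009286
ε/(3.7D) = 2.05×10^-4; √(3.17ν²L/(gD³h_f)) = 9.55×10^-5
Q = -0.965·0.009286·ln(3.003×10^-4) = 0.07268 m³/s
Check: V = 0.850 m/s, Re = 1.86×10^5, f = 0.02029, h_f = 4.23 m ≈ 4.20 m ✓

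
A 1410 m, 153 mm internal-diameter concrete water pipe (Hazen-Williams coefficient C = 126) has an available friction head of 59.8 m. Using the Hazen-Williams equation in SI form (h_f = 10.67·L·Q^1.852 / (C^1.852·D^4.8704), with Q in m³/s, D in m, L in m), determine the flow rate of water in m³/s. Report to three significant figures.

Q ≈ 0.0457 m³/s

Rearranging: Q = [h_f·C^1.852·D^4.8704 / (10.67·L)]^(1/1.852)
Q = [59.8·126^1.852·0.153^4.8704 / (10.67·1410)]^0.540 = 0.04571 m³/s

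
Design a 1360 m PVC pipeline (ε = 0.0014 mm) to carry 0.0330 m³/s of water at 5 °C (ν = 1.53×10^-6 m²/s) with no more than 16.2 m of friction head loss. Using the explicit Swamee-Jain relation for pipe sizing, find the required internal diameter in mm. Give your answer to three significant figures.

D ≈ 167 mm

Swamee-Jain (Type III): D = 0.66·[ε^1.25·(LQ²/(gh_f))^4.75 + ν·Q^9.4·(L/(gh_f))^5.2]^0.04
LQ²/(gh_f) = 0.009319; L/(gh_f) = 8.558
Term 1 = ε^1.25·(…)^4.75 = 1.09×10^-17; Term 2 = ν·Q^9.4·(…)^5.2 = 1.28×10^-15
D = 0.66·(1.09×10^-17 + 1.28×10^-15)^0.04 = 0.1675 m = 167 mm
Check: V = 1.50 m/s, Re = 1.64×10^5, f = 0.01622, h_f = 15.1 m ≈ 16.2 m ✓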